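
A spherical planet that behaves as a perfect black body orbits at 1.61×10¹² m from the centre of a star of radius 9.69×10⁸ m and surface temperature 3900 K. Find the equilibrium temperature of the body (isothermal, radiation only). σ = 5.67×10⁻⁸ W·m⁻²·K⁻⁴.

The star's surface emits σT_*⁴; at distance d the flux is S = σT_*⁴(R_*/d)².
S = 5.67×10⁻⁸·(3900)⁴·(9.69×10⁸/1.61×10¹²)² = 4.752 W/m².
For an isothermal sphere T⁴ = (1−a)S/(4σ) = 2.095×10⁷ K⁴.

T ≈ 67.7 K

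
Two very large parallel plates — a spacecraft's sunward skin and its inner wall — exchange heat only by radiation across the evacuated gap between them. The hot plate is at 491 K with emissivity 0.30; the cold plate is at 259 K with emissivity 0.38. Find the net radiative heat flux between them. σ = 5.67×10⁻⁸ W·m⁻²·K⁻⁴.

q ≈ 612 W/m²

For two infinite grey parallel plates, q = σ(T₁⁴ − T₂⁴)/(1/ε₁ + 1/ε₂ − 1).
T₁⁴ − T₂⁴ = 5.812×10¹⁰ − 4.500×10⁹ = 5.362×10¹⁰ K⁴.
1/ε₁ + 1/ε₂ − 1 = 3.333 + 2.632 − 1 = 4.965.
q = 5.67×10⁻⁸ × 5.362×10¹⁰ / 4.965.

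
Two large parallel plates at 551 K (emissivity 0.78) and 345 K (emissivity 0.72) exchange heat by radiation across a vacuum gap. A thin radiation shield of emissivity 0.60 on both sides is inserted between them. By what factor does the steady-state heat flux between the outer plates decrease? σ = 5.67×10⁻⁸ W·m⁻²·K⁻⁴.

Without shield: q₀ = σΔ(T⁴)/(1/ε₁+1/ε₂−1) with denominator 1.671.
With shield the two gaps are in series; the resistances add: (1/ε₁+1/ε_s−1)+(1/ε_s+1/ε₂−1) = 1.949+2.056 = 4.004.
Heat-flux ratio q₀/q = 4.004/1.671.

factor ≈ 2.40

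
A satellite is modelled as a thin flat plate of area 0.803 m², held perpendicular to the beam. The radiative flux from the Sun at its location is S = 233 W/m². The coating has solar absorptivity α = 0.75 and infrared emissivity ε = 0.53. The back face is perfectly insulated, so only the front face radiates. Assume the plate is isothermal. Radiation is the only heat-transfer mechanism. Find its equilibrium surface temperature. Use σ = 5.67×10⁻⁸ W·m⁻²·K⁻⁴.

At equilibrium, absorbed power = emitted power.
Absorbing cross-section = A = 0.8030 m²; emitting surface = A = 0.8030 m² (ratio 1).
αS·A_cross = εσ·A_surf·T⁴  ⇒  T⁴ = αS/(ε·1σ).
T⁴ = 0.750·233/(0.53·1·5.67×10⁻⁸) = 5.815×10⁹ K⁴.
T = (5.815×10⁹)^(1/4).

T ≈ 276 K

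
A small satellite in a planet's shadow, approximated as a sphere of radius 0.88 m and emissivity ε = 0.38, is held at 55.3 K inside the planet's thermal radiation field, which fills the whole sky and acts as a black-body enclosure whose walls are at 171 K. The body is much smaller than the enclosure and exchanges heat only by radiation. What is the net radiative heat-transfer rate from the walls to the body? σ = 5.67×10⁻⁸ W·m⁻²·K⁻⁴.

P_net ≈ 177 W

For a small grey body in a large enclosure: P_net = εσA(T_body⁴ − T_wall⁴).
A = 4πr² = 9.731 m²; T_body⁴ − T_wall⁴ = 9.352×10⁶ − 8.550×10⁸ = -8.457×10⁸ K⁴.
|P_net| = 0.38·5.67×10⁻⁸·9.731·8.457×10⁸.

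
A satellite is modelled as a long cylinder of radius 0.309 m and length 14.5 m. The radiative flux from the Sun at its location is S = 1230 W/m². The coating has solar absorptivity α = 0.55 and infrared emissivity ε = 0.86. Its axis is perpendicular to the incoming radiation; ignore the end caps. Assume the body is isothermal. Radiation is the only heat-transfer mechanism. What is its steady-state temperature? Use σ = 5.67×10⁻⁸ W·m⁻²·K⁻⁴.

T ≈ 258 K

At equilibrium, absorbed power = emitted power.
Absorbing cross-section = 2rL = 8.961 m²; emitting surface = 2πrL = 28.15 m² (ratio π).
αS·A_cross = εσ·A_surf·T⁴  ⇒  T⁴ = αS/(ε·πσ).
T⁴ = 0.550·1230/(0.86·π·5.67×10⁻⁸) = 4.416×10⁹ K⁴.
T = (4.416×10⁹)^(1/4).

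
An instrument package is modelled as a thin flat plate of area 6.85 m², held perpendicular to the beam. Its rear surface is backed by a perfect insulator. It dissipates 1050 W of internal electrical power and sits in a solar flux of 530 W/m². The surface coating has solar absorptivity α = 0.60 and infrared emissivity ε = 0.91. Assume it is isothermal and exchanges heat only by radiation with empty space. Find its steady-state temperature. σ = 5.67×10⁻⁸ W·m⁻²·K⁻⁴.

At steady state, absorbed solar power + internal power = radiated power.
Absorbed: α·S·A_cross = 0.60·530·6.850 = 2178 W (cross-section A).
Total input = 2178 + 1050 = 3228 W.
Radiated: εσ·A_surf·T⁴ with A_surf = A = 6.850 m².
T⁴ = 3228/(0.91·5.67×10⁻⁸·6.850) = 9.134×10⁹ K⁴.

T ≈ 309 K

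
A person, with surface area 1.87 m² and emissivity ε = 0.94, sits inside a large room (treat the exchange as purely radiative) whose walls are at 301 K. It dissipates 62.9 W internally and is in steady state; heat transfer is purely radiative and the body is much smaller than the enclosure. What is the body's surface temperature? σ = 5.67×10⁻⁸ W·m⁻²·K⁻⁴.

T ≈ 307 K

For a small grey body in a large enclosure, net radiated power = εσA(T⁴ − T_w⁴).
Steady state: P = εσA(T⁴ − T_w⁴) with A = 1.87 m².
T⁴ = P/(εσA) + T_w⁴ = 62.9/(0.94·5.67×10⁻⁸·1.870) + (301)⁴
    = 6.311×10⁸ + 8.209×10⁹ = 8.840×10⁹ K⁴.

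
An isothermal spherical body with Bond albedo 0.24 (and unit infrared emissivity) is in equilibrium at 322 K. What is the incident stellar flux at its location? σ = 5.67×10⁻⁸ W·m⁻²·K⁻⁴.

S ≈ 3210 W/m²

(1−a)S·πr² = σ·4πr²·T⁴ ⇒ S = 4σT⁴/(1−a).
S = 4·5.67×10⁻⁸·1.075×10¹⁰/0.760.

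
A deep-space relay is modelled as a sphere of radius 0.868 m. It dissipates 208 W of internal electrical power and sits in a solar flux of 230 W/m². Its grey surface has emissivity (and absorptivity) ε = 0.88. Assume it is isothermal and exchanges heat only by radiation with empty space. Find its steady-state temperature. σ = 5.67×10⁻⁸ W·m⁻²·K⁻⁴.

At steady state, absorbed solar power + internal power = radiated power.
Absorbed: α·S·A_cross = 0.88·230·2.367 = 479.1 W (cross-section πr²).
Total input = 479.1 + 208 = 687.1 W.
Radiated: εσ·A_surf·T⁴ with A_surf = 4πr² = 9.468 m².
T⁴ = 687.1/(0.88·5.67×10⁻⁸·9.468) = 1.454×10⁹ K⁴.

T ≈ 195 K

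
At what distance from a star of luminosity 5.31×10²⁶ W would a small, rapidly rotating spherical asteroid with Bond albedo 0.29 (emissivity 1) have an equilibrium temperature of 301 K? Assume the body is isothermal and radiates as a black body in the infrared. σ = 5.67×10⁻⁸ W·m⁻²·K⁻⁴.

d ≈ 1.27×10¹¹ m

For an isothermal black-emitting sphere, (1−a)S·πr² = σ·4πr²·T⁴ ⇒ S = 4σT⁴/(1−a).
S = 4·5.67×10⁻⁸·(301)⁴/0.710 = 2622 W/m².
Flux falls as S = L/(4πd²), so d = √(L/(4πS)) = √(5.31×10²⁶/(4π·2622)).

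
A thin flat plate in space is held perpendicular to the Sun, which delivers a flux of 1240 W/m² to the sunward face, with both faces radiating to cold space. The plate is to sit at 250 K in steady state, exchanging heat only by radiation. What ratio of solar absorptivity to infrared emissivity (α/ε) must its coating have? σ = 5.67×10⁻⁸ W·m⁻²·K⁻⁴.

Balance: αS·A = εσ·2A·T⁴ ⇒ α/ε = 2σT⁴/S.
α/ε = 2·5.67×10⁻⁸·(250)⁴/1240 = 2·5.67×10⁻⁸·3.906×10⁹/1240.

α/ε ≈ 0.357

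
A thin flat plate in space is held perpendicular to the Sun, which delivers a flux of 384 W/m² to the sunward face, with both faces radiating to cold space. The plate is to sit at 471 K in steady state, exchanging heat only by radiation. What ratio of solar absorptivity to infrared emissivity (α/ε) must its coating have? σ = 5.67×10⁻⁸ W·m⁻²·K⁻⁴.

α/ε ≈ 14.5

Balance: αS·A = εσ·2A·T⁴ ⇒ α/ε = 2σT⁴/S.
α/ε = 2·5.67×10⁻⁸·(471)⁴/384 = 2·5.67×10⁻⁸·4.921×10¹⁰/384.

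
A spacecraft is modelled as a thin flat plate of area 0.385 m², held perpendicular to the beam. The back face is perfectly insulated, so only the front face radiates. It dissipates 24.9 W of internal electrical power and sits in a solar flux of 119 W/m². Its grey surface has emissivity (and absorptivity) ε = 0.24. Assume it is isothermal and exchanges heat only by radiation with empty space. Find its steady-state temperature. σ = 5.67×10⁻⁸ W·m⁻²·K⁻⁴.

T ≈ 288 K

At steady state, absorbed solar power + internal power = radiated power.
Absorbed: α·S·A_cross = 0.24·119·0.3850 = 11.00 W (cross-section A).
Total input = 11.00 + 24.9 = 35.90 W.
Radiated: εσ·A_surf·T⁴ with A_surf = A = 0.3850 m².
T⁴ = 35.90/(0.24·5.67×10⁻⁸·0.3850) = 6.852×10⁹ K⁴.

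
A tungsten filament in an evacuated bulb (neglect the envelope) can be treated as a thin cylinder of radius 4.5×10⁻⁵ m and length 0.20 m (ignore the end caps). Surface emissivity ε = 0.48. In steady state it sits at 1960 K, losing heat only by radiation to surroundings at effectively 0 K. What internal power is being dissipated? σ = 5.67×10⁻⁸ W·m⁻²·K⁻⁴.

P ≈ 22.7 W

Steady state: P = εσA T⁴.
A = 2πrL = 5.655×10⁻⁵ m²; T⁴ = (1960)⁴ = 1.476×10¹³ K⁴.
P = 0.48 × 5.67×10⁻⁸ × 5.655×10⁻⁵ × 1.476×10¹³.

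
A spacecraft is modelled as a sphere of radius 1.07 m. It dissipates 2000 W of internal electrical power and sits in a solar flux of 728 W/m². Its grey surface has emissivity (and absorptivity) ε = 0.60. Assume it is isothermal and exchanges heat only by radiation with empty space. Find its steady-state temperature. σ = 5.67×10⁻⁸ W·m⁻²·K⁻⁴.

At steady state, absorbed solar power + internal power = radiated power.
Absorbed: α·S·A_cross = 0.60·728·3.597 = 1571 W (cross-section πr²).
Total input = 1571 + 2000 = 3571 W.
Radiated: εσ·A_surf·T⁴ with A_surf = 4πr² = 14.39 m².
T⁴ = 3571/(0.60·5.67×10⁻⁸·14.39) = 7.296×10⁹ K⁴.

T ≈ 292 K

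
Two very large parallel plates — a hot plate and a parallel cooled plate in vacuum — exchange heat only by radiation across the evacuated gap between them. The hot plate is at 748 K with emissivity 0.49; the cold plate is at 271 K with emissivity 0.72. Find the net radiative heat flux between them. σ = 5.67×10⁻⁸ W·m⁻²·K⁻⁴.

q ≈ 7180 W/m²

For two infinite grey parallel plates, q = σ(T₁⁴ − T₂⁴)/(1/ε₁ + 1/ε₂ − 1).
T₁⁴ − T₂⁴ = 3.130×10¹¹ − 5.394×10⁹ = 3.077×10¹¹ K⁴.
1/ε₁ + 1/ε₂ − 1 = 2.041 + 1.389 − 1 = 2.430.
q = 5.67×10⁻⁸ × 3.077×10¹¹ / 2.430.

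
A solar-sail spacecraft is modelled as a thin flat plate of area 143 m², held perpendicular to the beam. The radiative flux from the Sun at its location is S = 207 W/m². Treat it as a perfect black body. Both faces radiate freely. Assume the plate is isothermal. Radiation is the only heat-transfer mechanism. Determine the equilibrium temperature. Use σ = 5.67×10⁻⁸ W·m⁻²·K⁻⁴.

T ≈ 207 K

At equilibrium, absorbed power = emitted power.
Absorbing cross-section = A = 143.0 m²; emitting surface = 2A = 286.0 m² (ratio 2).
S·A_cross = εσ·A_surf·T⁴  ⇒  T⁴ = S/(2σ).
T⁴ = 1.00·207/(2·5.67×10⁻⁸) = 1.825×10⁹ K⁴.
T = (1.825×10⁹)^(1/4).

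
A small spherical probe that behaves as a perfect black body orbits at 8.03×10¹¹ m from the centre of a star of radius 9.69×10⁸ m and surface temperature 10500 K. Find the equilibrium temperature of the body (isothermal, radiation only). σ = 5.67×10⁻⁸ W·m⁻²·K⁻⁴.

The star's surface emits σT_*⁴; at distance d the flux is S = σT_*⁴(R_*/d)².
S = 5.67×10⁻⁸·(10500)⁴·(9.69×10⁸/8.03×10¹¹)² = 1004 W/m².
For an isothermal sphere T⁴ = (1−a)S/(4σ) = 4.425×10⁹ K⁴.

T ≈ 258 K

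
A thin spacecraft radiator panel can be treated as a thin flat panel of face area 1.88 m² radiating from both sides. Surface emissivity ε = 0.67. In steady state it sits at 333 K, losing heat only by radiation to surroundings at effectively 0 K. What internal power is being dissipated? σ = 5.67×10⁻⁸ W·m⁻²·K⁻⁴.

P ≈ 1760 W

Steady state: P = εσA T⁴.
A = 2·1.88 = 3.760 m²; T⁴ = (333)⁴ = 1.230×10¹⁰ K⁴.
P = 0.67 × 5.67×10⁻⁸ × 3.760 × 1.230×10¹⁰.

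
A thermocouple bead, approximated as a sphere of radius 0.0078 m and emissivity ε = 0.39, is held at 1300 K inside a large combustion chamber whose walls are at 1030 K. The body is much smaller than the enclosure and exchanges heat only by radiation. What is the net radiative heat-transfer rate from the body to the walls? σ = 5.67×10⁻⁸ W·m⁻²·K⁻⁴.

For a small grey body in a large enclosure: P_net = εσA(T_body⁴ − T_wall⁴).
A = 4πr² = 7.645×10⁻⁴ m²; T_body⁴ − T_wall⁴ = 2.856×10¹² − 1.126×10¹² = 1.731×10¹² K⁴.
|P_net| = 0.39·5.67×10⁻⁸·7.645×10⁻⁴·1.731×10¹².

P_net ≈ 29.3 W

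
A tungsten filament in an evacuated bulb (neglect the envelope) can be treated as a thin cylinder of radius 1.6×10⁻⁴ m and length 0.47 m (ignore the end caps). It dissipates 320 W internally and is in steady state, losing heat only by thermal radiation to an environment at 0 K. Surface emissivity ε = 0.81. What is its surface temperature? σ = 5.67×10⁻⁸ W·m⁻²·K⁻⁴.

Steady state: internal power = radiated power, P = εσA T⁴.
Radiating area A = 2πrL = 4.725×10⁻⁴ m².
T⁴ = P/(εσA) = 320/(0.81·5.67×10⁻⁸·4.725×10⁻⁴) = 1.475×10¹³ K⁴.
T = (1.475×10¹³)^(1/4).

T ≈ 1960 K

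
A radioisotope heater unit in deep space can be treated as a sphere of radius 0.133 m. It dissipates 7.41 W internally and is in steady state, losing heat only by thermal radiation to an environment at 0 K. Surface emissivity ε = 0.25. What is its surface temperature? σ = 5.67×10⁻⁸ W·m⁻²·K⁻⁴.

T ≈ 220 K

Steady state: internal power = radiated power, P = εσA T⁴.
Radiating area A = 4πr² = 0.2223 m².
T⁴ = P/(εσA) = 7.41/(0.25·5.67×10⁻⁸·0.2223) = 2.352×10⁹ K⁴.
T = (2.352×10⁹)^(1/4).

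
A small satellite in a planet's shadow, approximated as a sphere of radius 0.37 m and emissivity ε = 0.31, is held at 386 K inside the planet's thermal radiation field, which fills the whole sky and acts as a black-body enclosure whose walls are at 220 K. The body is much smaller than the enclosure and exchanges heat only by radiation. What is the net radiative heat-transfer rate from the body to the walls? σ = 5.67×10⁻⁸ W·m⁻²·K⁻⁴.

For a small grey body in a large enclosure: P_net = εσA(T_body⁴ − T_wall⁴).
A = 4πr² = 1.720 m²; T_body⁴ − T_wall⁴ = 2.220×10¹⁰ − 2.343×10⁹ = 1.986×10¹⁰ K⁴.
|P_net| = 0.31·5.67×10⁻⁸·1.720·1.986×10¹⁰.

P_net ≈ 600 W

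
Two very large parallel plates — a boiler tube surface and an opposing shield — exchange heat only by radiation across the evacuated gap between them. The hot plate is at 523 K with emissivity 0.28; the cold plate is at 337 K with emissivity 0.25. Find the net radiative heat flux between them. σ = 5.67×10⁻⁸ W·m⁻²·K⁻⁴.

For two infinite grey parallel plates, q = σ(T₁⁴ − T₂⁴)/(1/ε₁ + 1/ε₂ − 1).
T₁⁴ − T₂⁴ = 7.482×10¹⁰ − 1.290×10¹⁰ = 6.192×10¹⁰ K⁴.
1/ε₁ + 1/ε₂ − 1 = 3.571 + 4.000 − 1 = 6.571.
q = 5.67×10⁻⁸ × 6.192×10¹⁰ / 6.571.

q ≈ 534 W/m²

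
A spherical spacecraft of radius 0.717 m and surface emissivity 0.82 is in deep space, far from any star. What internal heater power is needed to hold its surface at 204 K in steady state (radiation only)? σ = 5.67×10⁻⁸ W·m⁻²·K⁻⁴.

P ≈ 520 W

P = εσ·4πr²·T⁴.
4πr² = 6.460 m²; T⁴ = 1.732×10⁹ K⁴.
P = 0.82·5.67×10⁻⁸·6.460·1.732×10⁹.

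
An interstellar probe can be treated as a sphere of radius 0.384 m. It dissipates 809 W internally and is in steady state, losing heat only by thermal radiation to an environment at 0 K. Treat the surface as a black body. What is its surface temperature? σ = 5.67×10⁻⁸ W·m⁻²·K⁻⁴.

T ≈ 296 K

Steady state: internal power = radiated power, P = εσA T⁴.
Radiating area A = 4πr² = 1.853 m².
T⁴ = P/(εσA) = 809/(1.0·5.67×10⁻⁸·1.853) = 7.700×10⁹ K⁴.
T = (7.700×10⁹)^(1/4).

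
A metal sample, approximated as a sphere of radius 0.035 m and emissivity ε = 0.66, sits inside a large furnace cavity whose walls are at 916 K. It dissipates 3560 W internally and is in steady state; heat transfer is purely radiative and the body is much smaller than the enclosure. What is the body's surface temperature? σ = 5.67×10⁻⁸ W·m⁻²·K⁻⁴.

For a small grey body in a large enclosure, net radiated power = εσA(T⁴ − T_w⁴).
Steady state: P = εσA(T⁴ − T_w⁴) with A = 4πr² = 0.01539 m².
T⁴ = P/(εσA) + T_w⁴ = 3560/(0.66·5.67×10⁻⁸·0.01539) + (916)⁴
    = 6.180×10¹² + 7.040×10¹¹ = 6.884×10¹² K⁴.

T ≈ 1620 K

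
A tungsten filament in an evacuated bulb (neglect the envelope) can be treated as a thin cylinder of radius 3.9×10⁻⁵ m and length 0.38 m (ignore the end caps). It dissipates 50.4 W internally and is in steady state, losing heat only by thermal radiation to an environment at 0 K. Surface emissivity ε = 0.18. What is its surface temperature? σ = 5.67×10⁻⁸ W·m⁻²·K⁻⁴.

T ≈ 2700 K

Steady state: internal power = radiated power, P = εσA T⁴.
Radiating area A = 2πrL = 9.312×10⁻⁵ m².
T⁴ = P/(εσA) = 50.4/(0.18·5.67×10⁻⁸·9.312×10⁻⁵) = 5.303×10¹³ K⁴.
T = (5.303×10¹³)^(1/4).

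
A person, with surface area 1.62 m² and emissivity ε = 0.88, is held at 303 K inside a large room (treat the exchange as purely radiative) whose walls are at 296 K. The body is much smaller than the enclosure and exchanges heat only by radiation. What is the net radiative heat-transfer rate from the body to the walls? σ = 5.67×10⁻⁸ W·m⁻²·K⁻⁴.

For a small grey body in a large enclosure: P_net = εσA(T_body⁴ − T_wall⁴).
A = 1.62 m²; T_body⁴ − T_wall⁴ = 8.429×10⁹ − 7.677×10⁹ = 7.523×10⁸ K⁴.
|P_net| = 0.88·5.67×10⁻⁸·1.620·7.523×10⁸.

P_net ≈ 60.8 W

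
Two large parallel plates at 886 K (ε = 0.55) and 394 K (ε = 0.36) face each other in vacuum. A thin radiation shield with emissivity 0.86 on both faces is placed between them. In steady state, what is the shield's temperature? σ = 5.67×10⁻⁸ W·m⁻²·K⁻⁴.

T_s ≈ 784 K

In steady state the net flux on the hot side equals that on the cold side.
σ(T₁⁴−T_s⁴)/D₁ = σ(T_s⁴−T₂⁴)/D₂, with D₁ = 1/ε₁+1/ε_s−1 = 1.981, D₂ = 1/ε_s+1/ε₂−1 = 2.941.
Solve for T_s⁴: T_s⁴ = (D₂·T₁⁴ + D₁·T₂⁴)/(D₁+D₂) = 3.779×10¹¹ K⁴.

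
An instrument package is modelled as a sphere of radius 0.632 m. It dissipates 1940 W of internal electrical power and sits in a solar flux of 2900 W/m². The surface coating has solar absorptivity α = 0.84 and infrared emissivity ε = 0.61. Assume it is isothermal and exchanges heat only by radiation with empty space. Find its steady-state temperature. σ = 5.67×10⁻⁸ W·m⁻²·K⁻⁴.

T ≈ 412 K

At steady state, absorbed solar power + internal power = radiated power.
Absorbed: α·S·A_cross = 0.84·2900·1.255 = 3057 W (cross-section πr²).
Total input = 3057 + 1940 = 4997 W.
Radiated: εσ·A_surf·T⁴ with A_surf = 4πr² = 5.019 m².
T⁴ = 4997/(0.61·5.67×10⁻⁸·5.019) = 2.878×10¹⁰ K⁴.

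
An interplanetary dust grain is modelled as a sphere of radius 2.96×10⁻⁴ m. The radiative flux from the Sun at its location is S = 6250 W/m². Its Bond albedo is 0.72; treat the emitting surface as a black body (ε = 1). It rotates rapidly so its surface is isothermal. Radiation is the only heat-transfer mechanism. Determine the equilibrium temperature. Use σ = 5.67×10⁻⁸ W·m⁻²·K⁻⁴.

T ≈ 296 K

At equilibrium, absorbed power = emitted power.
Absorbing cross-section = πr² = 2.753×10⁻⁷ m²; emitting surface = 4πr² = 1.101×10⁻⁶ m² (ratio 4).
(1−a)S·A_cross = εσ·A_surf·T⁴  ⇒  T⁴ = (1−a)S/(4σ).
T⁴ = 0.280·6250/(4·5.67×10⁻⁸) = 7.716×10⁹ K⁴.
T = (7.716×10⁹)^(1/4).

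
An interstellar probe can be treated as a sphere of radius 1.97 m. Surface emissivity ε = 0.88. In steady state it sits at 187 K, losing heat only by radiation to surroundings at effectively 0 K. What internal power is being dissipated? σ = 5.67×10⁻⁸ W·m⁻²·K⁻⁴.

Steady state: P = εσA T⁴.
A = 4πr² = 48.77 m²; T⁴ = (187)⁴ = 1.223×10⁹ K⁴.
P = 0.88 × 5.67×10⁻⁸ × 48.77 × 1.223×10⁹.

P ≈ 2980 W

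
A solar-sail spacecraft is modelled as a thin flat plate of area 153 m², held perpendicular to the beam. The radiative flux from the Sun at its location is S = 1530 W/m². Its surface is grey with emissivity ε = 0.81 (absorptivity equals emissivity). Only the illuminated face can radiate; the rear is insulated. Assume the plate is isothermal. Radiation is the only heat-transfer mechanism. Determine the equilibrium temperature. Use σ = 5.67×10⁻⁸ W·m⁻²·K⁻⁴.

At equilibrium, absorbed power = emitted power.
Absorbing cross-section = A = 153.0 m²; emitting surface = A = 153.0 m² (ratio 1).
εS·A_cross = εσ·A_surf·T⁴  ⇒  T⁴ = S/(1σ)   (ε cancels).
T⁴ = 1530/(1·5.67×10⁻⁸) = 2.698×10¹⁰ K⁴.
T = (2.698×10¹⁰)^(1/4).

T ≈ 405 K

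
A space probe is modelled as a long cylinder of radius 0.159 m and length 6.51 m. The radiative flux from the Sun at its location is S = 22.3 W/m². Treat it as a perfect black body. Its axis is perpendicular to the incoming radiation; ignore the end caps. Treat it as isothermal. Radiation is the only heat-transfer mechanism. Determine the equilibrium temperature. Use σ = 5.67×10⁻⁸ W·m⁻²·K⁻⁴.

T ≈ 106 K

At equilibrium, absorbed power = emitted power.
Absorbing cross-section = 2rL = 2.070 m²; emitting surface = 2πrL = 6.504 m² (ratio π).
S·A_cross = εσ·A_surf·T⁴  ⇒  T⁴ = S/(πσ).
T⁴ = 1.00·22.3/(π·5.67×10⁻⁸) = 1.252×10⁸ K⁴.
T = (1.252×10⁸)^(1/4).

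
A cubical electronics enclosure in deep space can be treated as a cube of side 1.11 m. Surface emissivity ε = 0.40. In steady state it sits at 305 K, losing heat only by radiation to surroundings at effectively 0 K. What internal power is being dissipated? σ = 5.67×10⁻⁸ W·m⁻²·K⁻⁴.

P ≈ 1450 W

Steady state: P = εσA T⁴.
A = 6L² = 7.393 m²; T⁴ = (305)⁴ = 8.654×10⁹ K⁴.
P = 0.40 × 5.67×10⁻⁸ × 7.393 × 8.654×10⁹.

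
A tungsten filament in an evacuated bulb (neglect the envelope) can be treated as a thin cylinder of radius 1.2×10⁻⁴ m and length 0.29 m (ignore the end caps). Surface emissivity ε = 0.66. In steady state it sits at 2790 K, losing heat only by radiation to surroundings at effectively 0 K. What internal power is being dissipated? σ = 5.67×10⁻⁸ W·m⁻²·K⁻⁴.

P ≈ 496 W

Steady state: P = εσA T⁴.
A = 2πrL = 2.187×10⁻⁴ m²; T⁴ = (2790)⁴ = 6.059×10¹³ K⁴.
P = 0.66 × 5.67×10⁻⁸ × 2.187×10⁻⁴ × 6.059×10¹³.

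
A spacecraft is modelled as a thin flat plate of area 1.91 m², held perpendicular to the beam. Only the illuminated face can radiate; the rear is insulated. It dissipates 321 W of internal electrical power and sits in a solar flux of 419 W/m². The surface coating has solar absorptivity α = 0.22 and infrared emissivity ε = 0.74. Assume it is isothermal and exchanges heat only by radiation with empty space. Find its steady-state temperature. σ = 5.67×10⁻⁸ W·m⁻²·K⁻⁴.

At steady state, absorbed solar power + internal power = radiated power.
Absorbed: α·S·A_cross = 0.22·419·1.910 = 176.1 W (cross-section A).
Total input = 176.1 + 321 = 497.1 W.
Radiated: εσ·A_surf·T⁴ with A_surf = A = 1.910 m².
T⁴ = 497.1/(0.74·5.67×10⁻⁸·1.910) = 6.202×10⁹ K⁴.

T ≈ 281 K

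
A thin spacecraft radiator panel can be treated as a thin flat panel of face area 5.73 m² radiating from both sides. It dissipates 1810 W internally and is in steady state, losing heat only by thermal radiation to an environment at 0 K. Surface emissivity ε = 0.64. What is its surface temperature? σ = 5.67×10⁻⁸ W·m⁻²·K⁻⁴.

Steady state: internal power = radiated power, P = εσA T⁴.
Radiating area A = 2·5.73 = 11.46 m².
T⁴ = P/(εσA) = 1810/(0.64·5.67×10⁻⁸·11.46) = 4.352×10⁹ K⁴.
T = (4.352×10⁹)^(1/4).

T ≈ 257 K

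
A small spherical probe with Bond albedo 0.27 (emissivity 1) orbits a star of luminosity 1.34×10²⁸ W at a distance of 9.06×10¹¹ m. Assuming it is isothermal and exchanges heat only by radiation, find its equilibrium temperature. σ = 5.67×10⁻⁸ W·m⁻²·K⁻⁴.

T ≈ 254 K

First find the stellar flux at distance d: S = L/(4πd²) = 1.34×10²⁸/(4π·(9.06×10¹¹)²) = 1299 W/m².
For an isothermal sphere, absorbed (1−a)S·πr² = emitted σ·4πr²·T⁴, so T⁴ = (1−a)S/(4σ).
T⁴ = 0.730·1299/(4·5.67×10⁻⁸) = 4.181×10⁹ K⁴.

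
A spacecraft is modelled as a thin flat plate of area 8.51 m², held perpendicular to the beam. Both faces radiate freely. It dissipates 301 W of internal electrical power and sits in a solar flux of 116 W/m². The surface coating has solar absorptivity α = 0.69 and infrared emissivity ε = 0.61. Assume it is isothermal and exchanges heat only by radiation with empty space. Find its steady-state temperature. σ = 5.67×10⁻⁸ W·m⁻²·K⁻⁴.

At steady state, absorbed solar power + internal power = radiated power.
Absorbed: α·S·A_cross = 0.69·116·8.510 = 681.1 W (cross-section A).
Total input = 681.1 + 301 = 982.1 W.
Radiated: εσ·A_surf·T⁴ with A_surf = 2A = 17.02 m².
T⁴ = 982.1/(0.61·5.67×10⁻⁸·17.02) = 1.668×10⁹ K⁴.

T ≈ 202 K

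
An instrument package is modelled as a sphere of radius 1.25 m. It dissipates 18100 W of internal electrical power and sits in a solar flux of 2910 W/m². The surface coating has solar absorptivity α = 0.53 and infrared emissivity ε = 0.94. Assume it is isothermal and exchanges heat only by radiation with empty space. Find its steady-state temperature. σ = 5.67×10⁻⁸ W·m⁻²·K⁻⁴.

At steady state, absorbed solar power + internal power = radiated power.
Absorbed: α·S·A_cross = 0.53·2910·4.909 = 7571 W (cross-section πr²).
Total input = 7571 + 18100 = 25670 W.
Radiated: εσ·A_surf·T⁴ with A_surf = 4πr² = 19.63 m².
T⁴ = 25670/(0.94·5.67×10⁻⁸·19.63) = 2.453×10¹⁰ K⁴.

T ≈ 396 K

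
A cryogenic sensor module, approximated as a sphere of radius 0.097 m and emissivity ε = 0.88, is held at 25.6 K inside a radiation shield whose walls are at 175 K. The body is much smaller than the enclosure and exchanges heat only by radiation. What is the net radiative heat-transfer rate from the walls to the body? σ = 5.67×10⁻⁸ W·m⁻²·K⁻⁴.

For a small grey body in a large enclosure: P_net = εσA(T_body⁴ − T_wall⁴).
A = 4πr² = 0.1182 m²; T_body⁴ − T_wall⁴ = 4.295×10⁵ − 9.379×10⁸ = -9.375×10⁸ K⁴.
|P_net| = 0.88·5.67×10⁻⁸·0.1182·9.375×10⁸.

P_net ≈ 5.53 W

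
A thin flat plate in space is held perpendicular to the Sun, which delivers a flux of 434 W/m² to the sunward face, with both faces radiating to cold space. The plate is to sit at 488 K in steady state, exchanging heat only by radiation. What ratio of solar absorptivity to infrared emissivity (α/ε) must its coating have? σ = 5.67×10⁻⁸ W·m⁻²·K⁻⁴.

Balance: αS·A = εσ·2A·T⁴ ⇒ α/ε = 2σT⁴/S.
α/ε = 2·5.67×10⁻⁸·(488)⁴/434 = 2·5.67×10⁻⁸·5.671×10¹⁰/434.

α/ε ≈ 14.8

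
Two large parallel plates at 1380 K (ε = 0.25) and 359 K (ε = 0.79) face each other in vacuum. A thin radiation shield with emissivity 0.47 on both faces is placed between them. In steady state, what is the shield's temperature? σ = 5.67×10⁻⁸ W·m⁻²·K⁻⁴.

T_s ≈ 1040 K

In steady state the net flux on the hot side equals that on the cold side.
σ(T₁⁴−T_s⁴)/D₁ = σ(T_s⁴−T₂⁴)/D₂, with D₁ = 1/ε₁+1/ε_s−1 = 5.128, D₂ = 1/ε_s+1/ε₂−1 = 2.393.
Solve for T_s⁴: T_s⁴ = (D₂·T₁⁴ + D₁·T₂⁴)/(D₁+D₂) = 1.165×10¹² K⁴.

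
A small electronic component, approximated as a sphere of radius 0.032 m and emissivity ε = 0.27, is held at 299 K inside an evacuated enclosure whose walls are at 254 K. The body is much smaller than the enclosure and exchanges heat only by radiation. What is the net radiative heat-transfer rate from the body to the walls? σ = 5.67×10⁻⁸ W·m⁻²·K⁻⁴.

P_net ≈ 0.755 W

For a small grey body in a large enclosure: P_net = εσA(T_body⁴ − T_wall⁴).
A = 4πr² = 0.01287 m²; T_body⁴ − T_wall⁴ = 7.993×10⁹ − 4.162×10⁹ = 3.830×10⁹ K⁴.
|P_net| = 0.27·5.67×10⁻⁸·0.01287·3.830×10⁹.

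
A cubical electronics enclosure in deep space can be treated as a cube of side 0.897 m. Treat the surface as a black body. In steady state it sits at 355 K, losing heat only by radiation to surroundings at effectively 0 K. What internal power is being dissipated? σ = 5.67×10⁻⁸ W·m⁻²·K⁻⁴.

Steady state: P = εσA T⁴.
A = 6L² = 4.828 m²; T⁴ = (355)⁴ = 1.588×10¹⁰ K⁴.
P = 1.0 × 5.67×10⁻⁸ × 4.828 × 1.588×10¹⁰.

P ≈ 4350 W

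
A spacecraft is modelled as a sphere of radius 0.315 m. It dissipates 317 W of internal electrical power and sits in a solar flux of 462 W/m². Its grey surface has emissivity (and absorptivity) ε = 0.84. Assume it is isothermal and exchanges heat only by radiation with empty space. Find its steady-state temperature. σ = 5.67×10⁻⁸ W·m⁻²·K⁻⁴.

At steady state, absorbed solar power + internal power = radiated power.
Absorbed: α·S·A_cross = 0.84·462·0.3117 = 121.0 W (cross-section πr²).
Total input = 121.0 + 317 = 438.0 W.
Radiated: εσ·A_surf·T⁴ with A_surf = 4πr² = 1.247 m².
T⁴ = 438.0/(0.84·5.67×10⁻⁸·1.247) = 7.375×10⁹ K⁴.

T ≈ 293 K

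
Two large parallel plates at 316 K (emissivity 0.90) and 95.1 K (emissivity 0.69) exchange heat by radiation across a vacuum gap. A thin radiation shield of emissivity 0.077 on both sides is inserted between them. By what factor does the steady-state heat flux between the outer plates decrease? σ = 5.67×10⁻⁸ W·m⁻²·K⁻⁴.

Without shield: q₀ = σΔ(T⁴)/(1/ε₁+1/ε₂−1) with denominator 1.560.
With shield the two gaps are in series; the resistances add: (1/ε₁+1/ε_s−1)+(1/ε_s+1/ε₂−1) = 13.10+13.44 = 26.53.
Heat-flux ratio q₀/q = 26.53/1.560.

factor ≈ 17.0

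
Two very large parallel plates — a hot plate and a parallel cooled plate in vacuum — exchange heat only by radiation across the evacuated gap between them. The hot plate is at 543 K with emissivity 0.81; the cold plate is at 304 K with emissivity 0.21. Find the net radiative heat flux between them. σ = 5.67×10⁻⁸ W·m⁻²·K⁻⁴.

For two infinite grey parallel plates, q = σ(T₁⁴ − T₂⁴)/(1/ε₁ + 1/ε₂ − 1).
T₁⁴ − T₂⁴ = 8.694×10¹⁰ − 8.541×10⁹ = 7.840×10¹⁰ K⁴.
1/ε₁ + 1/ε₂ − 1 = 1.235 + 4.762 − 1 = 4.996.
q = 5.67×10⁻⁸ × 7.840×10¹⁰ / 4.996.

q ≈ 890 W/m²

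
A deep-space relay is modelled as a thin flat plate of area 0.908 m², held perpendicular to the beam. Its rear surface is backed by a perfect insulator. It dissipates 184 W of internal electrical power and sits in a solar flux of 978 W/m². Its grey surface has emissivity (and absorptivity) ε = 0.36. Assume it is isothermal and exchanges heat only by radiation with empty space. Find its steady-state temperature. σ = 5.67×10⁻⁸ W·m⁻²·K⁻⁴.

At steady state, absorbed solar power + internal power = radiated power.
Absorbed: α·S·A_cross = 0.36·978·0.9080 = 319.7 W (cross-section A).
Total input = 319.7 + 184 = 503.7 W.
Radiated: εσ·A_surf·T⁴ with A_surf = A = 0.9080 m².
T⁴ = 503.7/(0.36·5.67×10⁻⁸·0.9080) = 2.718×10¹⁰ K⁴.

T ≈ 406 K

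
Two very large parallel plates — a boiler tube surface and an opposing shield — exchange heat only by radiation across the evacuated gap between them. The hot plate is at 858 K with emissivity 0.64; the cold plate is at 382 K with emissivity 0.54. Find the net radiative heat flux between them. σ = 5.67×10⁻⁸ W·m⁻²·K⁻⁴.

For two infinite grey parallel plates, q = σ(T₁⁴ − T₂⁴)/(1/ε₁ + 1/ε₂ − 1).
T₁⁴ − T₂⁴ = 5.419×10¹¹ − 2.129×10¹⁰ = 5.206×10¹¹ K⁴.
1/ε₁ + 1/ε₂ − 1 = 1.562 + 1.852 − 1 = 2.414.
q = 5.67×10⁻⁸ × 5.206×10¹¹ / 2.414.

q ≈ 12200 W/m²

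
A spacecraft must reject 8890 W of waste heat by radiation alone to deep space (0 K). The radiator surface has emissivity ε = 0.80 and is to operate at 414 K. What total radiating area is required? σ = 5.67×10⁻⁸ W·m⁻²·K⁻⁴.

P = εσA T⁴ ⇒ A = P/(εσT⁴).
T⁴ = 2.938×10¹⁰ K⁴.
A = 8890/(0.80 × 5.67×10⁻⁸ × 2.938×10¹⁰).

A ≈ 6.67 m²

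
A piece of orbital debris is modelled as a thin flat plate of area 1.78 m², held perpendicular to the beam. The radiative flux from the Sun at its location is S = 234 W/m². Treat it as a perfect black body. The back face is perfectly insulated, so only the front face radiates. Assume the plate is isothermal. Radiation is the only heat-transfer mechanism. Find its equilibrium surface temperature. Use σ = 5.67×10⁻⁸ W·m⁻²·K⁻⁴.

At equilibrium, absorbed power = emitted power.
Absorbing cross-section = A = 1.780 m²; emitting surface = A = 1.780 m² (ratio 1).
S·A_cross = εσ·A_surf·T⁴  ⇒  T⁴ = S/(1σ).
T⁴ = 1.00·234/(1·5.67×10⁻⁸) = 4.127×10⁹ K⁴.
T = (4.127×10⁹)^(1/4).

T ≈ 253 K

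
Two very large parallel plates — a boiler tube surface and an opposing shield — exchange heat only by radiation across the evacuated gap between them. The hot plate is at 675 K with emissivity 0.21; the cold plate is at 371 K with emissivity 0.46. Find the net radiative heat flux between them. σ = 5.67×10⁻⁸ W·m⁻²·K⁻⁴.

q ≈ 1800 W/m²

For two infinite grey parallel plates, q = σ(T₁⁴ − T₂⁴)/(1/ε₁ + 1/ε₂ − 1).
T₁⁴ − T₂⁴ = 2.076×10¹¹ − 1.895×10¹⁰ = 1.886×10¹¹ K⁴.
1/ε₁ + 1/ε₂ − 1 = 4.762 + 2.174 − 1 = 5.936.
q = 5.67×10⁻⁸ × 1.886×10¹¹ / 5.936.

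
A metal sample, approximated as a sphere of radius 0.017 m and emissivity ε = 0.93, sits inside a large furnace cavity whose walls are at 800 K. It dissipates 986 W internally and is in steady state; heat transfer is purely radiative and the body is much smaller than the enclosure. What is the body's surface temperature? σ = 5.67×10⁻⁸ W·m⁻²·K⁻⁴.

T ≈ 1540 K

For a small grey body in a large enclosure, net radiated power = εσA(T⁴ − T_w⁴).
Steady state: P = εσA(T⁴ − T_w⁴) with A = 4πr² = 0.003632 m².
T⁴ = P/(εσA) + T_w⁴ = 986/(0.93·5.67×10⁻⁸·0.003632) + (800)⁴
    = 5.149×10¹² + 4.096×10¹¹ = 5.558×10¹² K⁴.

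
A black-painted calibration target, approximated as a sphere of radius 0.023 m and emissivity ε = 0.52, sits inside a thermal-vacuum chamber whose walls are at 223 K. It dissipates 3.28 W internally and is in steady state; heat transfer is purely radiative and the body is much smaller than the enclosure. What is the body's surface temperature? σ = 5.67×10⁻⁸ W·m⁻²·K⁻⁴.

T ≈ 372 K

For a small grey body in a large enclosure, net radiated power = εσA(T⁴ − T_w⁴).
Steady state: P = εσA(T⁴ − T_w⁴) with A = 4πr² = 0.006648 m².
T⁴ = P/(εσA) + T_w⁴ = 3.28/(0.52·5.67×10⁻⁸·0.006648) + (223)⁴
    = 1.673×10¹⁰ + 2.473×10⁹ = 1.921×10¹⁰ K⁴.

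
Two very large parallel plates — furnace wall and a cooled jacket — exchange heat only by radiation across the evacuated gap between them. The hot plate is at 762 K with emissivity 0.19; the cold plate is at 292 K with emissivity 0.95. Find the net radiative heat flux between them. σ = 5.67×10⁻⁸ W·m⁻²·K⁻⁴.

q ≈ 3520 W/m²

For two infinite grey parallel plates, q = σ(T₁⁴ − T₂⁴)/(1/ε₁ + 1/ε₂ − 1).
T₁⁴ − T₂⁴ = 3.371×10¹¹ − 7.270×10⁹ = 3.299×10¹¹ K⁴.
1/ε₁ + 1/ε₂ − 1 = 5.263 + 1.053 − 1 = 5.316.
q = 5.67×10⁻⁸ × 3.299×10¹¹ / 5.316.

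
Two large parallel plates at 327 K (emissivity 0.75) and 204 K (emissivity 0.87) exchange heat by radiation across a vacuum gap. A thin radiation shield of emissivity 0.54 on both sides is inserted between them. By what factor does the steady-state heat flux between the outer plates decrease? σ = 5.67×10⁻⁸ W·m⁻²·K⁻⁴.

Without shield: q₀ = σΔ(T⁴)/(1/ε₁+1/ε₂−1) with denominator 1.483.
With shield the two gaps are in series; the resistances add: (1/ε₁+1/ε_s−1)+(1/ε_s+1/ε₂−1) = 2.185+2.001 = 4.186.
Heat-flux ratio q₀/q = 4.186/1.483.

factor ≈ 2.82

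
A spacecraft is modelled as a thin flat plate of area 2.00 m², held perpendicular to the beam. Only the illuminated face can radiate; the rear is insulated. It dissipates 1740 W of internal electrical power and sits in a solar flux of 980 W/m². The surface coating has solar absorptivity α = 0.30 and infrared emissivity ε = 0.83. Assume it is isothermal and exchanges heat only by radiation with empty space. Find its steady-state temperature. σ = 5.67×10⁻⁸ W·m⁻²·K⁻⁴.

T ≈ 397 K

At steady state, absorbed solar power + internal power = radiated power.
Absorbed: α·S·A_cross = 0.30·980·2.000 = 588.0 W (cross-section A).
Total input = 588.0 + 1740 = 2328 W.
Radiated: εσ·A_surf·T⁴ with A_surf = A = 2.000 m².
T⁴ = 2328/(0.83·5.67×10⁻⁸·2.000) = 2.473×10¹⁰ K⁴.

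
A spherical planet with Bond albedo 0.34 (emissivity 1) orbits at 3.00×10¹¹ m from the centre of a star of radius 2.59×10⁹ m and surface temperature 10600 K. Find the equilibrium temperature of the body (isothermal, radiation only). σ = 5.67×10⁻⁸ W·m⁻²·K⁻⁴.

The star's surface emits σT_*⁴; at distance d the flux is S = σT_*⁴(R_*/d)².
S = 5.67×10⁻⁸·(10600)⁴·(2.59×10⁹/3.00×10¹¹)² = 53350 W/m².
For an isothermal sphere T⁴ = (1−a)S/(4σ) = 1.553×10¹¹ K⁴.

T ≈ 628 K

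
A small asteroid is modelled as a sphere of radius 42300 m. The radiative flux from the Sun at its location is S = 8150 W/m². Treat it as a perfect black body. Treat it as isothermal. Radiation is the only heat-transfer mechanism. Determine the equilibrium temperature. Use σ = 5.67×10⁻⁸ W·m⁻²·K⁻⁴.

At equilibrium, absorbed power = emitted power.
Absorbing cross-section = πr² = 5.621×10⁹ m²; emitting surface = 4πr² = 2.248×10¹⁰ m² (ratio 4).
S·A_cross = εσ·A_surf·T⁴  ⇒  T⁴ = S/(4σ).
T⁴ = 1.00·8150/(4·5.67×10⁻⁸) = 3.593×10¹⁰ K⁴.
T = (3.593×10¹⁰)^(1/4).

T ≈ 435 K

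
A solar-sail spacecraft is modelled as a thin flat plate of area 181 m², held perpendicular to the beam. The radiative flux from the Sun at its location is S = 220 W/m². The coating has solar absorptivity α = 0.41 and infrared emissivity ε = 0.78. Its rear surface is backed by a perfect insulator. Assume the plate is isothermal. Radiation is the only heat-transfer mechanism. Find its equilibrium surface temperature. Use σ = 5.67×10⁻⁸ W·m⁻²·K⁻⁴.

T ≈ 213 K

At equilibrium, absorbed power = emitted power.
Absorbing cross-section = A = 181.0 m²; emitting surface = A = 181.0 m² (ratio 1).
αS·A_cross = εσ·A_surf·T⁴  ⇒  T⁴ = αS/(ε·1σ).
T⁴ = 0.410·220/(0.78·1·5.67×10⁻⁸) = 2.040×10⁹ K⁴.
T = (2.040×10⁹)^(1/4).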